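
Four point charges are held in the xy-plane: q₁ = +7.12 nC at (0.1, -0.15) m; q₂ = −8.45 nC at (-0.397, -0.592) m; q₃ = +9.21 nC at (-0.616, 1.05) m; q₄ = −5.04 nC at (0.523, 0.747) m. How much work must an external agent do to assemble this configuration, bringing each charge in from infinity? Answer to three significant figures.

The assembly work is the sum of pairwise potential energies, U = Σ_{i<j} kqᵢqⱼ/rᵢⱼ.
Pair separations: r₁₂ = 0.665 m, r₁₃ = 1.40 m, r₁₄ = 0.992 m, r₂₃ = 1.66 m, r₂₄ = 1.62 m, r₃₄ = 1.18 m.
Summing all 6 pair terms gives U = -1.26×10⁻⁶ J.

-1.26×10⁻⁶ J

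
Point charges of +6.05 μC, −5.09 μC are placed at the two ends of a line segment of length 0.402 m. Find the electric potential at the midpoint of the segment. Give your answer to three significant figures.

Electric potential is a scalar, so the contributions from each charge add algebraically: V = Σ kqᵢ/rᵢ.
Each charge is 0.201 m from the midpoint.
V = k[(6.05×10⁻⁶)/(0.201) + (-5.09×10⁻⁶)/(0.201)] = 4.29×10⁴ V.

4.29×10⁴ V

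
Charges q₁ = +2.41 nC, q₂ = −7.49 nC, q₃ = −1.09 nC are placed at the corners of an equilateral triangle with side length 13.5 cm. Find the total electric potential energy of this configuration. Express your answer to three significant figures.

-8.33×10⁻⁷ J

The assembly work is the sum of pairwise potential energies, U = Σ_{i<j} kqᵢqⱼ/rᵢⱼ.
All three pair separations equal the side length, 0.135 m.
U = (-1.20×10⁻⁶) + (-1.75×10⁻⁷) + (5.44×10⁻⁷) = -8.33×10⁻⁷ J.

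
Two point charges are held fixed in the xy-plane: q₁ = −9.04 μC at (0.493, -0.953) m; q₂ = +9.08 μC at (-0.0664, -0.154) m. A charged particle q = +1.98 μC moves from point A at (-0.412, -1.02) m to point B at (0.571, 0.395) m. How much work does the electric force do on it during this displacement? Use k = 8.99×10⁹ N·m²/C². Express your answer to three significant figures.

The work done by the electric force is W_field = −ΔU = −q(V_B − V_A) = q(V_A − V_B).
At A: distances to the source charges are 0.907 m, 0.932 m; V_A = Σ kqᵢ/rᵢ = -2010 V.
At B: distances to the source charges are 1.35 m, 0.841 m; V_B = Σ kqᵢ/rᵢ = 3.68×10⁴ V.
ΔV = V_B − V_A = 3.89×10⁴ V.
W_field = −qΔV = −(1.98×10⁻⁶ C)(3.89×10⁴ V) = -0.0769 J.

-0.0769 J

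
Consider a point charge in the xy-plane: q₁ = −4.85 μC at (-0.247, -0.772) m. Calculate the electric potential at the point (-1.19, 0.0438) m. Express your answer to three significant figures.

-3.50×10⁴ V

The total potential is the scalar sum of each charge's contribution, V = Σ kqᵢ/rᵢ.
Distances from the field point to each charge: r₁ = 1.25 m.
V = k[(-4.85×10⁻⁶)/(1.25)] = -3.50×10⁴ V.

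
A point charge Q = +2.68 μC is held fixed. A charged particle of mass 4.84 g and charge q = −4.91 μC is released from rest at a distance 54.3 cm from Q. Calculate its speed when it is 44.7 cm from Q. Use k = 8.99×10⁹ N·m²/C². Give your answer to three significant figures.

4.40 m/s

Only the electrostatic force acts, so mechanical energy is conserved: ½mv² = U₁ − U₂ = kQq(1/r₁ − 1/r₂).
U₁ − U₂ = (8.99×10⁹ N·m²/C²)(2.68×10⁻⁶ C)(-4.91×10⁻⁶ C)(1/0.543 − 1/0.447) = 0.0468 J.
v = √(2·0.0468/4.84×10⁻³) = 4.40 m/s.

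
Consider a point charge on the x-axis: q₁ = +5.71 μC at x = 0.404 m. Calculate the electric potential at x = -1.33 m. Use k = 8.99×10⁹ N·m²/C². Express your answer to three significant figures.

The total potential is the scalar sum of each charge's contribution, V = Σ kqᵢ/rᵢ.
V = k[(5.71×10⁻⁶)/(1.73)] = 2.96×10⁴ V.

2.96×10⁴ V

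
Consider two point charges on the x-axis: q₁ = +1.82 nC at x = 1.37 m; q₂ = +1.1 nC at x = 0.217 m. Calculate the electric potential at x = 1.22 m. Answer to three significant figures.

Electric potential is a scalar, so the contributions from each charge add algebraically: V = Σ kqᵢ/rᵢ.
Distances from the field point to each charge: r₁ = 0.150 m, r₂ = 1.00 m.
V = k[(1.82×10⁻⁹)/(0.150) + (1.10×10⁻⁹)/(1.00)] = 119 V.

119 V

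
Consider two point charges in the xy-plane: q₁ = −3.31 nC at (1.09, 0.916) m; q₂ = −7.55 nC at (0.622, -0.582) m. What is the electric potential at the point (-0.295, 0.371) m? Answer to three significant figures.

The total potential is the scalar sum of each charge's contribution, V = Σ kqᵢ/rᵢ.
Distances from the field point to each charge: r₁ = 1.49 m, r₂ = 1.32 m.
V = k[(-3.31×10⁻⁹)/(1.49) + (-7.55×10⁻⁹)/(1.32)] = -71.3 V.

-71.3 V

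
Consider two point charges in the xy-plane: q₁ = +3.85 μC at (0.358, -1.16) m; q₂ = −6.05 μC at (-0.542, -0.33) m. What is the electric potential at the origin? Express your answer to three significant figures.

Electric potential is a scalar, so the contributions from each charge add algebraically: V = Σ kqᵢ/rᵢ.
Distances from the field point to each charge: r₁ = 1.21 m, r₂ = 0.635 m.
V = k[(3.85×10⁻⁶)/(1.21) + (-6.05×10⁻⁶)/(0.635)] = -5.72×10⁴ V.

-5.72×10⁴ V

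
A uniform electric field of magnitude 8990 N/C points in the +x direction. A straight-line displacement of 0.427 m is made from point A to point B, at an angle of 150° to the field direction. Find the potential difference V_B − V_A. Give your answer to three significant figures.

Only the component of displacement along E changes the potential: ΔV = −E·d·cosθ.
ΔV = −(8990 V/m)(0.427 m)cos150° = 3320 V.

3320 V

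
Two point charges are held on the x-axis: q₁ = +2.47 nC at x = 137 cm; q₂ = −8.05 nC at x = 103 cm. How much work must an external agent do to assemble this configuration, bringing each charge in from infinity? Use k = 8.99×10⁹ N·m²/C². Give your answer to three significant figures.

-5.26×10⁻⁷ J

The assembly work is the sum of pairwise potential energies, U = Σ_{i<j} kqᵢqⱼ/rᵢⱼ.
Pair separations: r₁₂ = 0.340 m.
U = (-5.26×10⁻⁷) = -5.26×10⁻⁷ J.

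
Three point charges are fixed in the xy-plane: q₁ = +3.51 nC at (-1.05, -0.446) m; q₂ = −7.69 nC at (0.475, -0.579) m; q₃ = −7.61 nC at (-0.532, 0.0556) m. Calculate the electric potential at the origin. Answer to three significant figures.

The total potential is the scalar sum of each charge's contribution, V = Σ kqᵢ/rᵢ.
Distances from the field point to each charge: r₁ = 1.14 m, r₂ = 0.749 m, r₃ = 0.535 m.
V = k[(3.51×10⁻⁹)/(1.14) + (-7.69×10⁻⁹)/(0.749) + (-7.61×10⁻⁹)/(0.535)] = -193 V.

-193 V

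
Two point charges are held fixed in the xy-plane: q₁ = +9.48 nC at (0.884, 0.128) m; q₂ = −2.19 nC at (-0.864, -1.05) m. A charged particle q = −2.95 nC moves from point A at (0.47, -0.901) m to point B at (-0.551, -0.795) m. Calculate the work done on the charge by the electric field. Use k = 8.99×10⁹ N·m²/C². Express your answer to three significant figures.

The work done by the electric force is W_field = −ΔU = −q(V_B − V_A) = q(V_A − V_B).
At A: distances to the source charges are 1.11 m, 1.34 m; V_A = Σ kqᵢ/rᵢ = 62.2 V.
At B: distances to the source charges are 1.71 m, 0.404 m; V_B = Σ kqᵢ/rᵢ = 1.18 V.
ΔV = V_B − V_A = -61.0 V.
W_field = −qΔV = −(-2.95×10⁻⁹ C)(-61.0 V) = -1.80×10⁻⁷ J.

-1.80×10⁻⁷ J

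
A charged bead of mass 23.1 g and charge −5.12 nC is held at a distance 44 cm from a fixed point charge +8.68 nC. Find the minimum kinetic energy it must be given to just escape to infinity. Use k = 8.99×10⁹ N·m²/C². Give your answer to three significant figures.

To just escape, total mechanical energy must reach zero at infinity: ½mv²_min + U = 0, so ½mv²_min = −U = |kQq|/r.
|U| = |kQq|/r = (8.99×10⁹ N·m²/C²)(8.68×10⁻⁹)(5.12×10⁻⁹)/(0.440) = 9.08×10⁻⁷ J.

9.08×10⁻⁷ J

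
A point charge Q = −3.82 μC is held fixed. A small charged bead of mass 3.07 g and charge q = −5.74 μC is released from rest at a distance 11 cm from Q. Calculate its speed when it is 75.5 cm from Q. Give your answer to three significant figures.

31.6 m/s

Only the electrostatic force acts, so mechanical energy is conserved: ½mv² = U₁ − U₂ = kQq(1/r₁ − 1/r₂).
U₁ − U₂ = (8.99×10⁹ N·m²/C²)(-3.82×10⁻⁶ C)(-5.74×10⁻⁶ C)(1/0.110 − 1/0.755) = 1.53 J.
v = √(2·1.53/3.07×10⁻³) = 31.6 m/s.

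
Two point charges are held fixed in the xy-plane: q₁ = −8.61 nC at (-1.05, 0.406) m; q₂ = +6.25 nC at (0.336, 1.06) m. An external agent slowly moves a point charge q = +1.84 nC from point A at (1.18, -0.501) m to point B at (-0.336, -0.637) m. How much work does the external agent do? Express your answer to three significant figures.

For quasistatic motion the external work equals the change in potential energy: W_ext = qΔV = q(V_B − V_A).
At A: distances to the source charges are 2.41 m, 1.77 m; V_A = Σ kqᵢ/rᵢ = -0.490 V.
At B: distances to the source charges are 1.26 m, 1.83 m; V_B = Σ kqᵢ/rᵢ = -30.5 V.
ΔV = V_B − V_A = -30.0 V.
W_ext = qΔV = (1.84×10⁻⁹ C)(-30.0 V) = -5.51×10⁻⁸ J.

-5.51×10⁻⁸ J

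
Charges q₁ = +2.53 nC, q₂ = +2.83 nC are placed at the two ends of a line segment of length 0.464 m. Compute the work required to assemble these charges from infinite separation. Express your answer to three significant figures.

1.39×10⁻⁷ J

The assembly work is the sum of pairwise potential energies, U = Σ_{i<j} kqᵢqⱼ/rᵢⱼ.
The separation is r = 0.464 m.
U = (1.39×10⁻⁷) = 1.39×10⁻⁷ J.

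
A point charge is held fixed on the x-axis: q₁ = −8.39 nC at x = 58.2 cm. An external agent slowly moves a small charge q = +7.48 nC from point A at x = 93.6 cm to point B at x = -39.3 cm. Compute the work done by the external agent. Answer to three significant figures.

For quasistatic motion the external work equals the change in potential energy: W_ext = qΔV = q(V_B − V_A).
At A: distance to the source charge is 0.354 m; V_A = kq₁/r = -213 V.
At B: distance to the source charge is 0.975 m; V_B = kq₁/r = -77.4 V.
ΔV = V_B − V_A = 136 V.
W_ext = qΔV = (7.48×10⁻⁹ C)(136 V) = 1.02×10⁻⁶ J.

1.02×10⁻⁶ J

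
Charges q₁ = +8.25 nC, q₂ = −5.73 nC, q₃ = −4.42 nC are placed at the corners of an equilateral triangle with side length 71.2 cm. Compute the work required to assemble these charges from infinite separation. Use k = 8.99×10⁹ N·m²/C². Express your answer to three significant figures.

The work to assemble the configuration equals its total potential energy, U = Σ kqᵢqⱼ/rᵢⱼ over all pairs.
All three pair separations equal the side length, 0.712 m.
U = (-5.97×10⁻⁷) + (-4.60×10⁻⁷) + (3.20×10⁻⁷) = -7.38×10⁻⁷ J.

-7.38×10⁻⁷ J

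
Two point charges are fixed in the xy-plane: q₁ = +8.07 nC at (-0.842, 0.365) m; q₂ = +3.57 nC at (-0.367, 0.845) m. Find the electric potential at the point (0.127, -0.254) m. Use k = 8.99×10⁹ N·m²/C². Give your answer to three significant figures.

The total potential is the scalar sum of each charge's contribution, V = Σ kqᵢ/rᵢ.
Distances from the field point to each charge: r₁ = 1.15 m, r₂ = 1.20 m.
V = k[(8.07×10⁻⁹)/(1.15) + (3.57×10⁻⁹)/(1.20)] = 89.7 V.

89.7 V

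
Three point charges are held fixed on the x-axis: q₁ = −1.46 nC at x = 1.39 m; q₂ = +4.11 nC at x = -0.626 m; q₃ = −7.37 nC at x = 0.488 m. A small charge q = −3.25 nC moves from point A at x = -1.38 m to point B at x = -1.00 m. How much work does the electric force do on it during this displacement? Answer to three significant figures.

1.30×10⁻⁷ J

The work done by the electric force is W_field = −ΔU = −q(V_B − V_A) = q(V_A − V_B).
At A: distances to the source charges are 2.77 m, 0.754 m, 1.87 m; V_A = Σ kqᵢ/rᵢ = 8.80 V.
At B: distances to the source charges are 2.39 m, 0.374 m, 1.49 m; V_B = Σ kqᵢ/rᵢ = 48.8 V.
ΔV = V_B − V_A = 40.0 V.
W_field = −qΔV = −(-3.25×10⁻⁹ C)(40.0 V) = 1.30×10⁻⁷ J.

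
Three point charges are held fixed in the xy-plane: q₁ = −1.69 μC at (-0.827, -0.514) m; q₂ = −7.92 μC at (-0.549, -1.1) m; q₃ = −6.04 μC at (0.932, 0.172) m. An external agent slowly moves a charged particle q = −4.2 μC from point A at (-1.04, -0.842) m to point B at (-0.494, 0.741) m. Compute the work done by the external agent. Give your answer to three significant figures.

-0.445 J

For quasistatic motion the external work equals the change in potential energy: W_ext = qΔV = q(V_B − V_A).
At A: distances to the source charges are 0.391 m, 0.555 m, 2.22 m; V_A = Σ kqᵢ/rᵢ = -1.92×10⁵ V.
At B: distances to the source charges are 1.30 m, 1.84 m, 1.54 m; V_B = Σ kqᵢ/rᵢ = -8.57×10⁴ V.
ΔV = V_B − V_A = 1.06×10⁵ V.
W_ext = qΔV = (-4.20×10⁻⁶ C)(1.06×10⁵ V) = -0.445 J.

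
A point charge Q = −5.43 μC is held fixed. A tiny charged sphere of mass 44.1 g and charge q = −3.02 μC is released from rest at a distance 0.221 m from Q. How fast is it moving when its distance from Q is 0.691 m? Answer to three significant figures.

4.54 m/s

Only the electrostatic force acts, so mechanical energy is conserved: ½mv² = U₁ − U₂ = kQq(1/r₁ − 1/r₂).
U₁ − U₂ = (8.99×10⁹ N·m²/C²)(-5.43×10⁻⁶ C)(-3.02×10⁻⁶ C)(1/0.221 − 1/0.691) = 0.454 J.
v = √(2·0.454/0.0441) = 4.54 m/s.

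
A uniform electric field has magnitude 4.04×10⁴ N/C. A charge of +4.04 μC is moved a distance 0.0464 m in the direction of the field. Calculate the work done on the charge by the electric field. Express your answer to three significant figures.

The potential change for a displacement 0.0464 m in the direction of the field is ΔV = −Ed = -1870 V.
W_field = −qΔV = 7.57×10⁻³ J.

7.57×10⁻³ J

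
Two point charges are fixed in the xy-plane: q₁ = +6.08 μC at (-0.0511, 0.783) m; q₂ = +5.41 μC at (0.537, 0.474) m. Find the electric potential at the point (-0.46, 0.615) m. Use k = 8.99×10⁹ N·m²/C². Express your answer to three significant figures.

1.72×10⁵ V

Electric potential is a scalar, so the contributions from each charge add algebraically: V = Σ kqᵢ/rᵢ.
Distances from the field point to each charge: r₁ = 0.442 m, r₂ = 1.01 m.
V = k[(6.08×10⁻⁶)/(0.442) + (5.41×10⁻⁶)/(1.01)] = 1.72×10⁵ V.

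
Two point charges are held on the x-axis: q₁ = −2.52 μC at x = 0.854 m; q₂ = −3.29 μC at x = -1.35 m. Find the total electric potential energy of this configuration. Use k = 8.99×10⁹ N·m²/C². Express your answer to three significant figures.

0.0338 J

The work to assemble the configuration equals its total potential energy, U = Σ kqᵢqⱼ/rᵢⱼ over all pairs.
Pair separations: r₁₂ = 2.20 m.
U = (0.0338) = 0.0338 J.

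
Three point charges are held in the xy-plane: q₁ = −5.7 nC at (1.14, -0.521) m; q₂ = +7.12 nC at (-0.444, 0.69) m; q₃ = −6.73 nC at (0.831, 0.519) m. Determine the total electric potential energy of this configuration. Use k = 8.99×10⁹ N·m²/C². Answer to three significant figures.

The work to assemble the configuration equals its total potential energy, U = Σ kqᵢqⱼ/rᵢⱼ over all pairs.
Pair separations: r₁₂ = 1.99 m, r₁₃ = 1.08 m, r₂₃ = 1.29 m.
U = (-1.83×10⁻⁷) + (3.18×10⁻⁷) + (-3.35×10⁻⁷) = -2.00×10⁻⁷ J.

-2.00×10⁻⁷ J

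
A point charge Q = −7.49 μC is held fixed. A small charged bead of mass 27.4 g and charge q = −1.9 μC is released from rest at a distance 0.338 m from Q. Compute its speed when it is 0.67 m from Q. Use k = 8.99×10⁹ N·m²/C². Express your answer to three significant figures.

3.70 m/s

Only the electrostatic force acts, so mechanical energy is conserved: ½mv² = U₁ − U₂ = kQq(1/r₁ − 1/r₂).
U₁ − U₂ = (8.99×10⁹ N·m²/C²)(-7.49×10⁻⁶ C)(-1.90×10⁻⁶ C)(1/0.338 − 1/0.670) = 0.188 J.
v = √(2·0.188/0.0274) = 3.70 m/s.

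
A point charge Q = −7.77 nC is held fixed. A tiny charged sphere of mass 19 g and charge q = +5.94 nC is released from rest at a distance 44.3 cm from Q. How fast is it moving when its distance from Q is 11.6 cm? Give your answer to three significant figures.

0.0167 m/s

Only the electrostatic force acts, so mechanical energy is conserved: ½mv² = U₁ − U₂ = kQq(1/r₁ − 1/r₂).
U₁ − U₂ = (8.99×10⁹ N·m²/C²)(-7.77×10⁻⁹ C)(5.94×10⁻⁹ C)(1/0.443 − 1/0.116) = 2.64×10⁻⁶ J.
v = √(2·2.64×10⁻⁶/0.0190) = 0.0167 m/s.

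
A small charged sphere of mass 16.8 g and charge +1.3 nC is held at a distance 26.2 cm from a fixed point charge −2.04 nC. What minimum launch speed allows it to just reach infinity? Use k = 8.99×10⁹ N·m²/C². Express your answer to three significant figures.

3.29×10⁻³ m/s

To just escape, total mechanical energy must reach zero at infinity: ½mv²_min + U = 0, so ½mv²_min = −U = |kQq|/r.
|U| = |kQq|/r = (8.99×10⁹ N·m²/C²)(2.04×10⁻⁹)(1.30×10⁻⁹)/(0.262) = 9.10×10⁻⁸ J.
v_min = √(2|U|/m) = √(2·9.10×10⁻⁸/0.0168) = 3.29×10⁻³ m/s.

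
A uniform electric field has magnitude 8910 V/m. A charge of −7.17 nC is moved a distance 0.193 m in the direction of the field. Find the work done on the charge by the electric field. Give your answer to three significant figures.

The potential change for a displacement 0.193 m in the direction of the field is ΔV = −Ed = -1720 V.
W_field = −qΔV = -1.23×10⁻⁵ J.

-1.23×10⁻⁵ J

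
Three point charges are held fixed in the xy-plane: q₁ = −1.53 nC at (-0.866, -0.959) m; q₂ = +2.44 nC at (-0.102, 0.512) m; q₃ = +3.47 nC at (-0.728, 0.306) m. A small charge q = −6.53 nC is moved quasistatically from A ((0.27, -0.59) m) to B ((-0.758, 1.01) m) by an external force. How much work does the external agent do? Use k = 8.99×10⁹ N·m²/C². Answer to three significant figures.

-2.18×10⁻⁷ J

For quasistatic motion the external work equals the change in potential energy: W_ext = qΔV = q(V_B − V_A).
At A: distances to the source charges are 1.19 m, 1.16 m, 1.34 m; V_A = Σ kqᵢ/rᵢ = 30.6 V.
At B: distances to the source charges are 1.97 m, 0.824 m, 0.705 m; V_B = Σ kqᵢ/rᵢ = 63.9 V.
ΔV = V_B − V_A = 33.3 V.
W_ext = qΔV = (-6.53×10⁻⁹ C)(33.3 V) = -2.18×10⁻⁷ J.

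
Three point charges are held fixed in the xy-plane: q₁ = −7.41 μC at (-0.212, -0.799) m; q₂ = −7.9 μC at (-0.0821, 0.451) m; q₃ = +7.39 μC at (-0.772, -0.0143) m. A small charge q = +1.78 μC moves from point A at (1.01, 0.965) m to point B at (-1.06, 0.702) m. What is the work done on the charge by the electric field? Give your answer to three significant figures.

The work done by the electric force is W_field = −ΔU = −q(V_B − V_A) = q(V_A − V_B).
At A: distances to the source charges are 2.15 m, 1.21 m, 2.03 m; V_A = Σ kqᵢ/rᵢ = -5.72×10⁴ V.
At B: distances to the source charges are 1.72 m, 1.01 m, 0.772 m; V_B = Σ kqᵢ/rᵢ = -2.29×10⁴ V.
ΔV = V_B − V_A = 3.43×10⁴ V.
W_field = −qΔV = −(1.78×10⁻⁶ C)(3.43×10⁴ V) = -0.0610 J.

-0.0610 J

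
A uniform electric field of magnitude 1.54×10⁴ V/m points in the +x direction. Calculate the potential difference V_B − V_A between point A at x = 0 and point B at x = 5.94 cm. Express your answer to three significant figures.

-915 V

In a uniform field, potential decreases in the direction of E: V_B − V_A = −E·Δx.
V_B − V_A = −(1.54×10⁴ V/m)(0.0594 m) = -915 V.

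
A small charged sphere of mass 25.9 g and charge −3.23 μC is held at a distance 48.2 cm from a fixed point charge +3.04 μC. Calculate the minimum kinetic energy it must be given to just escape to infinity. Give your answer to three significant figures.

To just escape, total mechanical energy must reach zero at infinity: ½mv²_min + U = 0, so ½mv²_min = −U = |kQq|/r.
|U| = |kQq|/r = (8.99×10⁹ N·m²/C²)(3.04×10⁻⁶)(3.23×10⁻⁶)/(0.482) = 0.183 J.

0.183 J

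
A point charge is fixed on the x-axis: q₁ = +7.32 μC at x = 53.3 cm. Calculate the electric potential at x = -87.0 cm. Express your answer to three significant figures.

4.69×10⁴ V

The total potential is the scalar sum of each charge's contribution, V = Σ kqᵢ/rᵢ.
V = k[(7.32×10⁻⁶)/(1.40)] = 4.69×10⁴ V.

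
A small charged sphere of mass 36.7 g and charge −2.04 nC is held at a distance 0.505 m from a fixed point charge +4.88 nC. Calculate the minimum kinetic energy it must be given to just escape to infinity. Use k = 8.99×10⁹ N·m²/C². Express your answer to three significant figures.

1.77×10⁻⁷ J

To just escape, total mechanical energy must reach zero at infinity: ½mv²_min + U = 0, so ½mv²_min = −U = |kQq|/r.
|U| = |kQq|/r = (8.99×10⁹ N·m²/C²)(4.88×10⁻⁹)(2.04×10⁻⁹)/(0.505) = 1.77×10⁻⁷ J.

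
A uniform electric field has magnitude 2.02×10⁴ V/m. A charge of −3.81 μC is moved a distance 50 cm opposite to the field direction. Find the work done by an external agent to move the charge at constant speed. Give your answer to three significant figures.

The potential change for a displacement 50 cm opposite to the field direction is ΔV = +Ed = 1.01×10⁴ V.
W_ext = qΔV = -0.0385 J.

-0.0385 J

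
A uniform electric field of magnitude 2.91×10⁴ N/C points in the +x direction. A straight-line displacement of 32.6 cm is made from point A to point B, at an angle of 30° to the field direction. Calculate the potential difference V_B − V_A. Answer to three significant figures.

Only the component of displacement along E changes the potential: ΔV = −E·d·cosθ.
ΔV = −(2.91×10⁴ V/m)(0.326 m)cos30° = -8220 V.

-8220 V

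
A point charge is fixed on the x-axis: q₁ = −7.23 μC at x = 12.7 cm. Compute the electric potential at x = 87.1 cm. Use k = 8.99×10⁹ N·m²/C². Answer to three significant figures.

-8.74×10⁴ V

The total potential is the scalar sum of each charge's contribution, V = Σ kqᵢ/rᵢ.
V = k[(-7.23×10⁻⁶)/(0.744)] = -8.74×10⁴ V.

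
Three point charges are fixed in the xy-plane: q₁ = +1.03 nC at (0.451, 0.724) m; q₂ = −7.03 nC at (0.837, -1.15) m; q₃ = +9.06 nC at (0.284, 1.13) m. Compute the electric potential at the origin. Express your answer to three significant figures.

The total potential is the scalar sum of each charge's contribution, V = Σ kqᵢ/rᵢ.
Distances from the field point to each charge: r₁ = 0.853 m, r₂ = 1.42 m, r₃ = 1.17 m.
V = k[(1.03×10⁻⁹)/(0.853) + (-7.03×10⁻⁹)/(1.42) + (9.06×10⁻⁹)/(1.17)] = 36.3 V.

36.3 V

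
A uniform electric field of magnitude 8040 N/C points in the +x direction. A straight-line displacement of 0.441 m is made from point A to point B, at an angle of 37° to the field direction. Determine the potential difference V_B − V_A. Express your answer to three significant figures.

-2830 V

Only the component of displacement along E changes the potential: ΔV = −E·d·cosθ.
ΔV = −(8040 V/m)(0.441 m)cos37° = -2830 V.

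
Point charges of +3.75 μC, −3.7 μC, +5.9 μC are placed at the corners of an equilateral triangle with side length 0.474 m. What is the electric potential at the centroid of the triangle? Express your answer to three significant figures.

1.95×10⁵ V

Electric potential is a scalar, so the contributions from each charge add algebraically: V = Σ kqᵢ/rᵢ.
The distance from each vertex to the centroid is a/√3 = 0.274 m.
V = k[(3.75×10⁻⁶)/(0.274) + (-3.70×10⁻⁶)/(0.274) + (5.90×10⁻⁶)/(0.274)] = 1.95×10⁵ V.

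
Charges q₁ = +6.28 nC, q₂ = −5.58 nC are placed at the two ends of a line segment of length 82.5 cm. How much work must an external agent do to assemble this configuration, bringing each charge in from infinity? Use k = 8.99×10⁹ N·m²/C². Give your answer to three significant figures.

The assembly work is the sum of pairwise potential energies, U = Σ_{i<j} kqᵢqⱼ/rᵢⱼ.
The separation is r = 0.825 m.
U = (-3.82×10⁻⁷) = -3.82×10⁻⁷ J.

-3.82×10⁻⁷ J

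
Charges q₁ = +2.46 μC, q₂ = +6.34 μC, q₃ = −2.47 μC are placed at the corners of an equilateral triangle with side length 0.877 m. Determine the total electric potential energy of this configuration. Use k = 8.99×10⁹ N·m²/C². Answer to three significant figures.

The assembly work is the sum of pairwise potential energies, U = Σ_{i<j} kqᵢqⱼ/rᵢⱼ.
All three pair separations equal the side length, 0.877 m.
U = (0.160) + (-0.0623) + (-0.161) = -0.0629 J.

-0.0629 J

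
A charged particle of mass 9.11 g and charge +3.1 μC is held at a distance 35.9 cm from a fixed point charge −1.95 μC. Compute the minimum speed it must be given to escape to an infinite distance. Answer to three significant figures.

5.76 m/s

To just escape, total mechanical energy must reach zero at infinity: ½mv²_min + U = 0, so ½mv²_min = −U = |kQq|/r.
|U| = |kQq|/r = (8.99×10⁹ N·m²/C²)(1.95×10⁻⁶)(3.10×10⁻⁶)/(0.359) = 0.151 J.
v_min = √(2|U|/m) = √(2·0.151/9.11×10⁻³) = 5.76 m/s.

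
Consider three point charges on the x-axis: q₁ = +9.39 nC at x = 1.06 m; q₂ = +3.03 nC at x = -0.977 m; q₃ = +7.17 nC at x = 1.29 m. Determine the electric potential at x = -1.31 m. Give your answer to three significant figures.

142 V

Electric potential is a scalar, so the contributions from each charge add algebraically: V = Σ kqᵢ/rᵢ.
Distances from the field point to each charge: r₁ = 2.37 m, r₂ = 0.333 m, r₃ = 2.60 m.
V = k[(9.39×10⁻⁹)/(2.37) + (3.03×10⁻⁹)/(0.333) + (7.17×10⁻⁹)/(2.60)] = 142 V.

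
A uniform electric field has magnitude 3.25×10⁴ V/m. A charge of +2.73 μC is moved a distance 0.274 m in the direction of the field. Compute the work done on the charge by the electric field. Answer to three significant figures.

The potential change for a displacement 0.274 m in the direction of the field is ΔV = −Ed = -8900 V.
W_field = −qΔV = 0.0243 J.

0.0243 J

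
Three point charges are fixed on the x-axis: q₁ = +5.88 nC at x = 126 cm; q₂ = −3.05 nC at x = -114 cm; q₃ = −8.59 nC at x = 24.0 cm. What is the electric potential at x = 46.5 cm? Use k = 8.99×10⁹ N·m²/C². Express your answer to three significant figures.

The total potential is the scalar sum of each charge's contribution, V = Σ kqᵢ/rᵢ.
Distances from the field point to each charge: r₁ = 0.795 m, r₂ = 1.60 m, r₃ = 0.225 m.
V = k[(5.88×10⁻⁹)/(0.795) + (-3.05×10⁻⁹)/(1.60) + (-8.59×10⁻⁹)/(0.225)] = -294 V.

-294 V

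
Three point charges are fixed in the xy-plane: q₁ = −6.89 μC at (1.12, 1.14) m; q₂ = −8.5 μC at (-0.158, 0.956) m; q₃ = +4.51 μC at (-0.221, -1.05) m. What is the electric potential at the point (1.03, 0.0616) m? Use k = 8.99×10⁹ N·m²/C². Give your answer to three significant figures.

-8.44×10⁴ V

The total potential is the scalar sum of each charge's contribution, V = Σ kqᵢ/rᵢ.
Distances from the field point to each charge: r₁ = 1.08 m, r₂ = 1.49 m, r₃ = 1.67 m.
V = k[(-6.89×10⁻⁶)/(1.08) + (-8.50×10⁻⁶)/(1.49) + (4.51×10⁻⁶)/(1.67)] = -8.44×10⁴ V.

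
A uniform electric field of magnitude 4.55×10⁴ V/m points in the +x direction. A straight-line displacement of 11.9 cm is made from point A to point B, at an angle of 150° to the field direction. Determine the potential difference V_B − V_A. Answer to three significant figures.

4690 V

Only the component of displacement along E changes the potential: ΔV = −E·d·cosθ.
ΔV = −(4.55×10⁴ V/m)(0.119 m)cos150° = 4690 V.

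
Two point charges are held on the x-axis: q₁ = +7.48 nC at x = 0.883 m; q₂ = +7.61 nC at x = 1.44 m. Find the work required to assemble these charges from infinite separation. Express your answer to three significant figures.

9.19×10⁻⁷ J

The work to assemble the configuration equals its total potential energy, U = Σ kqᵢqⱼ/rᵢⱼ over all pairs.
Pair separations: r₁₂ = 0.557 m.
U = (9.19×10⁻⁷) = 9.19×10⁻⁷ J.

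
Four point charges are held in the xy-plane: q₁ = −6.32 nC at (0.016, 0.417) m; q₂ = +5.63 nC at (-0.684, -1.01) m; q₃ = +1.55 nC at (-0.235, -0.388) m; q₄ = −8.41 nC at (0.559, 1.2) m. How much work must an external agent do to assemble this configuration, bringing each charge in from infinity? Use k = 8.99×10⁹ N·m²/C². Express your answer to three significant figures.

The work to assemble the configuration equals its total potential energy, U = Σ kqᵢqⱼ/rᵢⱼ over all pairs.
Pair separations: r₁₂ = 1.59 m, r₁₃ = 0.843 m, r₁₄ = 0.953 m, r₂₃ = 0.767 m, r₂₄ = 2.54 m, r₃₄ = 1.78 m.
Summing all 6 pair terms gives U = 6.42×10⁻⁸ J.

6.42×10⁻⁸ J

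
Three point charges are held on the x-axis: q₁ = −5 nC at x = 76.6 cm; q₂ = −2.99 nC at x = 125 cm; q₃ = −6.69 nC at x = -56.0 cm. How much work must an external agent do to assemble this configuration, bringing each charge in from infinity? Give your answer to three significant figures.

6.04×10⁻⁷ J

The assembly work is the sum of pairwise potential energies, U = Σ_{i<j} kqᵢqⱼ/rᵢⱼ.
Pair separations: r₁₂ = 0.484 m, r₁₃ = 1.33 m, r₂₃ = 1.81 m.
U = (2.78×10⁻⁷) + (2.27×10⁻⁷) + (9.94×10⁻⁸) = 6.04×10⁻⁷ J.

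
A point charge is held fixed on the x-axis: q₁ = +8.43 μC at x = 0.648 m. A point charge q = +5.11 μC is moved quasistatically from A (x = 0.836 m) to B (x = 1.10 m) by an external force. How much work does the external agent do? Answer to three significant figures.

-1.20 J

For quasistatic motion the external work equals the change in potential energy: W_ext = qΔV = q(V_B − V_A).
At A: distance to the source charge is 0.188 m; V_A = kq₁/r = 4.03×10⁵ V.
At B: distance to the source charge is 0.452 m; V_B = kq₁/r = 1.68×10⁵ V.
ΔV = V_B − V_A = -2.35×10⁵ V.
W_ext = qΔV = (5.11×10⁻⁶ C)(-2.35×10⁵ V) = -1.20 J.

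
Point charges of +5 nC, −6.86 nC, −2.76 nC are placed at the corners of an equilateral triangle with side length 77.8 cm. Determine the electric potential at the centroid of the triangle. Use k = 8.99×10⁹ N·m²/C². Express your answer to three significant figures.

-92.5 V

The total potential is the scalar sum of each charge's contribution, V = Σ kqᵢ/rᵢ.
The distance from each vertex to the centroid is a/√3 = 0.449 m.
V = k[(5.00×10⁻⁹)/(0.449) + (-6.86×10⁻⁹)/(0.449) + (-2.76×10⁻⁹)/(0.449)] = -92.5 V.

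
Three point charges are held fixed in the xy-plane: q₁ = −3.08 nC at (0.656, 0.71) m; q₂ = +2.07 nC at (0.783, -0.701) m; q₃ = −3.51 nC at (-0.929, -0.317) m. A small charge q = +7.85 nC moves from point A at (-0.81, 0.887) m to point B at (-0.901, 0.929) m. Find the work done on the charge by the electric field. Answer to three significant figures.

The work done by the electric force is W_field = −ΔU = −q(V_B − V_A) = q(V_A − V_B).
At A: distances to the source charges are 1.48 m, 2.25 m, 1.21 m; V_A = Σ kqᵢ/rᵢ = -36.6 V.
At B: distances to the source charges are 1.57 m, 2.34 m, 1.25 m; V_B = Σ kqᵢ/rᵢ = -35.0 V.
ΔV = V_B − V_A = 1.57 V.
W_field = −qΔV = −(7.85×10⁻⁹ C)(1.57 V) = -1.23×10⁻⁸ J.

-1.23×10⁻⁸ J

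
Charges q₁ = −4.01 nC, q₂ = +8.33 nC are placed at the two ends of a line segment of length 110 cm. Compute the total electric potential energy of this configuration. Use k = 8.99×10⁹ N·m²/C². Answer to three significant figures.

The assembly work is the sum of pairwise potential energies, U = Σ_{i<j} kqᵢqⱼ/rᵢⱼ.
The separation is r = 1.10 m.
U = (-2.73×10⁻⁷) = -2.73×10⁻⁷ J.

-2.73×10⁻⁷ J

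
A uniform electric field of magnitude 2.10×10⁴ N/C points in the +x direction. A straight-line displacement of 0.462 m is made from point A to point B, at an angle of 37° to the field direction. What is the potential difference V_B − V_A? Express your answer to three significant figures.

Only the component of displacement along E changes the potential: ΔV = −E·d·cosθ.
ΔV = −(2.10×10⁴ V/m)(0.462 m)cos37° = -7750 V.

-7750 V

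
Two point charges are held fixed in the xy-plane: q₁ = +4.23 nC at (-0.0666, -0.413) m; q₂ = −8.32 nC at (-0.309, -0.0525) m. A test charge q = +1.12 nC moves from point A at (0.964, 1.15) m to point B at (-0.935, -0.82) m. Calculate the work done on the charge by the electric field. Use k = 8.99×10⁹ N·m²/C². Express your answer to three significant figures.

1.51×10⁻⁸ J

The work done by the electric force is W_field = −ΔU = −q(V_B − V_A) = q(V_A − V_B).
At A: distances to the source charges are 1.87 m, 1.75 m; V_A = Σ kqᵢ/rᵢ = -22.4 V.
At B: distances to the source charges are 0.959 m, 0.990 m; V_B = Σ kqᵢ/rᵢ = -35.9 V.
ΔV = V_B − V_A = -13.5 V.
W_field = −qΔV = −(1.12×10⁻⁹ C)(-13.5 V) = 1.51×10⁻⁸ J.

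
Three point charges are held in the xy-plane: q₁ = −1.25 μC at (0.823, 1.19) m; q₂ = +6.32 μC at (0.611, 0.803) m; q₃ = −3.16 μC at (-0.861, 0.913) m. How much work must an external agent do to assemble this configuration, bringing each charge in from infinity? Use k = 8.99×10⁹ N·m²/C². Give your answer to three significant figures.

-0.262 J

The assembly work is the sum of pairwise potential energies, U = Σ_{i<j} kqᵢqⱼ/rᵢⱼ.
Pair separations: r₁₂ = 0.441 m, r₁₃ = 1.71 m, r₂₃ = 1.48 m.
U = (-0.161) + (0.0208) + (-0.122) = -0.262 J.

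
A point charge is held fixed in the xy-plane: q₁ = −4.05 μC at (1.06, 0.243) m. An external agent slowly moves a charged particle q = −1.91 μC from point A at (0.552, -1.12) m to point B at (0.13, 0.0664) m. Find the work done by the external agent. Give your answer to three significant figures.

0.0257 J

For quasistatic motion the external work equals the change in potential energy: W_ext = qΔV = q(V_B − V_A).
At A: distance to the source charge is 1.45 m; V_A = kq₁/r = -2.50×10⁴ V.
At B: distance to the source charge is 0.947 m; V_B = kq₁/r = -3.85×10⁴ V.
ΔV = V_B − V_A = -1.34×10⁴ V.
W_ext = qΔV = (-1.91×10⁻⁶ C)(-1.34×10⁴ V) = 0.0257 J.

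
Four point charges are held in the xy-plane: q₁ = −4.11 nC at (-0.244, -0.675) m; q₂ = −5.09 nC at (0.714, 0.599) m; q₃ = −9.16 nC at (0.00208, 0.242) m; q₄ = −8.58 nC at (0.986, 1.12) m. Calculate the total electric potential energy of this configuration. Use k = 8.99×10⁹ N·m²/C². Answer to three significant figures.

2.35×10⁻⁶ J

The assembly work is the sum of pairwise potential energies, U = Σ_{i<j} kqᵢqⱼ/rᵢⱼ.
Pair separations: r₁₂ = 1.59 m, r₁₃ = 0.949 m, r₁₄ = 2.18 m, r₂₃ = 0.796 m, r₂₄ = 0.588 m, r₃₄ = 1.32 m.
Summing all 6 pair terms gives U = 2.35×10⁻⁶ J.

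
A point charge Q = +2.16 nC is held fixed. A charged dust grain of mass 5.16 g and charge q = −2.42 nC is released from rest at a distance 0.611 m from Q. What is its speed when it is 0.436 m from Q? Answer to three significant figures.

Only the electrostatic force acts, so mechanical energy is conserved: ½mv² = U₁ − U₂ = kQq(1/r₁ − 1/r₂).
U₁ − U₂ = (8.99×10⁹ N·m²/C²)(2.16×10⁻⁹ C)(-2.42×10⁻⁹ C)(1/0.611 − 1/0.436) = 3.09×10⁻⁸ J.
v = √(2·3.09×10⁻⁸/5.16×10⁻³) = 3.46×10⁻³ m/s.

3.46×10⁻³ m/s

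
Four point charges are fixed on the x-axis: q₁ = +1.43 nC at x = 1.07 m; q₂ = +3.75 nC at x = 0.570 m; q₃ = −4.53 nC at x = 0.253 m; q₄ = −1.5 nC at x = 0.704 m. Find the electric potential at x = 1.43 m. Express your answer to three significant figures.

Electric potential is a scalar, so the contributions from each charge add algebraically: V = Σ kqᵢ/rᵢ.
Distances from the field point to each charge: r₁ = 0.360 m, r₂ = 0.860 m, r₃ = 1.18 m, r₄ = 0.726 m.
V = k[(1.43×10⁻⁹)/(0.360) + (3.75×10⁻⁹)/(0.860) + (-4.53×10⁻⁹)/(1.18) + (-1.50×10⁻⁹)/(0.726)] = 21.7 V.

21.7 V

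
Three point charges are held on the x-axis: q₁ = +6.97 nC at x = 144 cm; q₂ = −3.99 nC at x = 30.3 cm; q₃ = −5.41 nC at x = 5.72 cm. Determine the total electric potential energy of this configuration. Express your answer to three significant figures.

The assembly work is the sum of pairwise potential energies, U = Σ_{i<j} kqᵢqⱼ/rᵢⱼ.
Pair separations: r₁₂ = 1.14 m, r₁₃ = 1.38 m, r₂₃ = 0.246 m.
U = (-2.20×10⁻⁷) + (-2.45×10⁻⁷) + (7.89×10⁻⁷) = 3.24×10⁻⁷ J.

3.24×10⁻⁷ J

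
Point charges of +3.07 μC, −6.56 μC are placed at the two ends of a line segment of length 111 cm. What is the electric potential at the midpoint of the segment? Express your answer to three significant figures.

The total potential is the scalar sum of each charge's contribution, V = Σ kqᵢ/rᵢ.
Each charge is 0.555 m from the midpoint.
V = k[(3.07×10⁻⁶)/(0.555) + (-6.56×10⁻⁶)/(0.555)] = -5.65×10⁴ V.

-5.65×10⁴ V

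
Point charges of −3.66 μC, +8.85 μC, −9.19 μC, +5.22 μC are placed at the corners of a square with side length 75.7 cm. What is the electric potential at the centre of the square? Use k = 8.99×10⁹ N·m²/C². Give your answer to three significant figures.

The total potential is the scalar sum of each charge's contribution, V = Σ kqᵢ/rᵢ.
The distance from each corner to the centre is a√2/2 = 0.535 m.
V = k[(-3.66×10⁻⁶)/(0.535) + (8.85×10⁻⁶)/(0.535) + (-9.19×10⁻⁶)/(0.535) + (5.22×10⁻⁶)/(0.535)] = 2.05×10⁴ V.

2.05×10⁴ V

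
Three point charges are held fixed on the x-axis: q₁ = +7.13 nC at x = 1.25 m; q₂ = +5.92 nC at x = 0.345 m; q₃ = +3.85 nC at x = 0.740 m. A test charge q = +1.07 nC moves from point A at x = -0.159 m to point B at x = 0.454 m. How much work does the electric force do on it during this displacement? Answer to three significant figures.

The work done by the electric force is W_field = −ΔU = −q(V_B − V_A) = q(V_A − V_B).
At A: distances to the source charges are 1.41 m, 0.504 m, 0.899 m; V_A = Σ kqᵢ/rᵢ = 190 V.
At B: distances to the source charges are 0.796 m, 0.109 m, 0.286 m; V_B = Σ kqᵢ/rᵢ = 690 V.
ΔV = V_B − V_A = 500 V.
W_field = −qΔV = −(1.07×10⁻⁹ C)(500 V) = -5.35×10⁻⁷ J.

-5.35×10⁻⁷ J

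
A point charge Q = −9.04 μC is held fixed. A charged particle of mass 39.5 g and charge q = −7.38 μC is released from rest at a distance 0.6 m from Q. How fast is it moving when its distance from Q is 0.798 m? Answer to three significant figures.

Only the electrostatic force acts, so mechanical energy is conserved: ½mv² = U₁ − U₂ = kQq(1/r₁ − 1/r₂).
U₁ − U₂ = (8.99×10⁹ N·m²/C²)(-9.04×10⁻⁶ C)(-7.38×10⁻⁶ C)(1/0.600 − 1/0.798) = 0.248 J.
v = √(2·0.248/0.0395) = 3.54 m/s.

3.54 m/s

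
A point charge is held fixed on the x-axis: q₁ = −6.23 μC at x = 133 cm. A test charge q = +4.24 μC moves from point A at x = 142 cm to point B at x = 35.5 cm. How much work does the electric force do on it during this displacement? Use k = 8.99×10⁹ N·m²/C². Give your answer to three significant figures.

-2.40 J

The work done by the electric force is W_field = −ΔU = −q(V_B − V_A) = q(V_A − V_B).
At A: distance to the source charge is 0.0900 m; V_A = kq₁/r = -6.22×10⁵ V.
At B: distance to the source charge is 0.975 m; V_B = kq₁/r = -5.74×10⁴ V.
ΔV = V_B − V_A = 5.65×10⁵ V.
W_field = −qΔV = −(4.24×10⁻⁶ C)(5.65×10⁵ V) = -2.40 J.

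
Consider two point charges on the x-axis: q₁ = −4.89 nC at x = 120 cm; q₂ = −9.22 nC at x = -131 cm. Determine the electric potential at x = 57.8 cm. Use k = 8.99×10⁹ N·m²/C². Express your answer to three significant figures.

Electric potential is a scalar, so the contributions from each charge add algebraically: V = Σ kqᵢ/rᵢ.
Distances from the field point to each charge: r₁ = 0.622 m, r₂ = 1.89 m.
V = k[(-4.89×10⁻⁹)/(0.622) + (-9.22×10⁻⁹)/(1.89)] = -115 V.

-115 V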